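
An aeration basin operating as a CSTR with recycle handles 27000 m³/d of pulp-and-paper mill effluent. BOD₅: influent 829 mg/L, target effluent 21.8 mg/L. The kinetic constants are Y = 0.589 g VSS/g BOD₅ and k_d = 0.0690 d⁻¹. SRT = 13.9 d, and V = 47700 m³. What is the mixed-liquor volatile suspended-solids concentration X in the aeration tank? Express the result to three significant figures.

From V·X·(1 + k_d·θ_c) = Y·Q·(S₀ − S)·θ_c: X = 0.589 × 27000 × (829 − 21.8) × 13.9 / [47700 × (1 + 0.0690 × 13.9)] = 1909 mg/L.

X ≈ 1910 mg/L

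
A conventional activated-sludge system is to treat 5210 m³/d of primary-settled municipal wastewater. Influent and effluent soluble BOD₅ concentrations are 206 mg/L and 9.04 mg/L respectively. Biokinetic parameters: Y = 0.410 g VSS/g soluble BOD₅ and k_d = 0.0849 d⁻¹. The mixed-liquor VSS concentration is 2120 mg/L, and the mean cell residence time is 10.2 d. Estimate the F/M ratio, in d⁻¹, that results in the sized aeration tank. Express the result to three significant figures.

From the SRT design equation V = Y Q (S₀−S) θ_c / [X (1 + k_d θ_c)] = 0.410 × 5210 × (206 − 9.04) × 10.2 / [2120 × (1 + 0.0849 × 10.2)] = 4.29×10^6 / 3956 = 1085 m³.
F/M = Q·S₀ / (V·X) = 5210 × 206 / (1085 × 2120) = 0.4667 g soluble BOD₅·(g VSS·d)⁻¹.

F/M ≈ 0.467 d⁻¹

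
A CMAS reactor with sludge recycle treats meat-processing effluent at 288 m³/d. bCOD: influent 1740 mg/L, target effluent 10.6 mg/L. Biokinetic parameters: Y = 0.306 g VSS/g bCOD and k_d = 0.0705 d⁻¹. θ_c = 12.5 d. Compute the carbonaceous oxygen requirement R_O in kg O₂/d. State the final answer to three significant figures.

Correct the yield for decay: Y_obs = Y/(1 + k_d θ_c) = 0.306 / (1 + 0.0705 × 12.5) = 0.306 / 1.881 = 0.1627.
Mass of bCOD removed per day: Q(S₀ − S) = 288 × 1729 g/m³ = 498.1 kg/d.
Biomass synthesised: P_X = Y_obs × 498.1 = 81.01 kg VSS/d.
R_O = Q·(S₀ − S) − 1.42·P_X = 498.1 − 1.42 × 81.01 = 383.0 kg O₂/d.

R_O ≈ 383 kg O₂/d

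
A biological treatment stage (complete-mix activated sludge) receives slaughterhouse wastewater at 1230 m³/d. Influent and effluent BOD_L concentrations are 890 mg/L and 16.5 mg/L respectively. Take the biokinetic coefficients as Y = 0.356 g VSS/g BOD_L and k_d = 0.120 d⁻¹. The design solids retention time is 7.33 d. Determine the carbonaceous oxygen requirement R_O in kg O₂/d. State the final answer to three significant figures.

The observed yield is Y_obs = Y/(1 + k_d·θ_c) = 0.356 / (1 + 0.120 × 7.33) = 0.356 / 1.880 = 0.1894 g VSS per g BOD_L removed.
Substrate removed = Q·(S₀ − S) = 1230 m³/d × (890 − 16.5) g/m³ = 1.07×10^6 g/d = 1074 kg/d.
Net sludge production P_X = 0.1894 × 1074 = 203.5 kg VSS/d.
R_O = Q·ΔS − 1.42 P_X = 1074 − 289.0 = 785.4 kg O₂/d.

R_O ≈ 785 kg O₂/d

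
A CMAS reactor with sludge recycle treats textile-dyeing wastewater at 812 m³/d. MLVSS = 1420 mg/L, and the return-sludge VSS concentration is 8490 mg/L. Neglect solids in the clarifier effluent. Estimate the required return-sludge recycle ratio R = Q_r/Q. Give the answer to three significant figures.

R ≈ 0.201

Mass balance around the secondary clarifier (neglecting effluent solids): R = X / (X_r − X) = 1420 / (8490 − 1420) = 0.2008.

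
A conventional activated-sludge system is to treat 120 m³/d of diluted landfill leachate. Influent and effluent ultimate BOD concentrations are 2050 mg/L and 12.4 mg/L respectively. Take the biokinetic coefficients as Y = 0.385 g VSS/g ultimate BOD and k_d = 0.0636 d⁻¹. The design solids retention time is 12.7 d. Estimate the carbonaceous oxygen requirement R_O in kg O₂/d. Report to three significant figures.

The observed yield is Y_obs = Y/(1 + k_d·θ_c) = 0.385 / (1 + 0.0636 × 12.7) = 0.385 / 1.808 = 0.2130 g VSS per g ultimate BOD removed.
Substrate removed = Q·(S₀ − S) = 120 m³/d × (2050 − 12.4) g/m³ = 2.45×10^5 g/d = 244.5 kg/d.
Net sludge production P_X = 0.2130 × 244.5 = 52.08 kg VSS/d.
Carbonaceous O₂ demand = substrate oxidised − cell-mass equivalent = 244.5 − 1.42 × 52.08 = 170.6 kg O₂/d.

R_O ≈ 171 kg O₂/d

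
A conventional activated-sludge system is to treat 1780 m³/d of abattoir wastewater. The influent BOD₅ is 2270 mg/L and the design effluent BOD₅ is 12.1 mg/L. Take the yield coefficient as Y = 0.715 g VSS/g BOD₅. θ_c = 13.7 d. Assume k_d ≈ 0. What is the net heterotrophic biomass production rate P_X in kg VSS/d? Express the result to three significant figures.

P_X ≈ 2870 kg VSS/d

Since k_d ≈ 0, Y_obs = Y = 0.715 g VSS/g BOD₅.
ΔS = 2270 − 12.1 = 2258 mg/L, so the substrate removal rate is 1780 × 2258/1000 = 4019 kg BOD₅/d.
So the net sludge growth is P_X = 0.7150 × 4019 = 2874 kg VSS/d.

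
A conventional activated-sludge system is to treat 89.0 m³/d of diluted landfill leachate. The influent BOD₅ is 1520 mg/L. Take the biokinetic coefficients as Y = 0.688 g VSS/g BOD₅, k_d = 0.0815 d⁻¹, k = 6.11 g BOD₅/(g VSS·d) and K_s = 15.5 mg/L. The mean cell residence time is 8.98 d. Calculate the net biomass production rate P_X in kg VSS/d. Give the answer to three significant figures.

P_X ≈ 53.7 kg VSS/d

Effluent substrate depends only on kinetics and SRT: S = K_s(1 + k_d θ_c) / [θ_c(Yk − k_d) − 1] = 15.5 × (1 + 0.0815 × 8.98) / [8.98 × (0.688 × 6.11 − 0.0815) − 1] = 26.84 / 36.02 = 0.7453 mg/L.
The observed yield is Y_obs = Y/(1 + k_d·θ_c) = 0.688 / (1 + 0.0815 × 8.98) = 0.688 / 1.732 = 0.3973 g VSS per g BOD₅ removed.
Mass of BOD₅ removed per day: Q(S₀ − S) = 89.0 × 1519 g/m³ = 135.2 kg/d.
Biomass produced: P_X = Y_obs·Q·ΔS = 0.3973 × 135.2 ≈ 53.71 kg VSS/d.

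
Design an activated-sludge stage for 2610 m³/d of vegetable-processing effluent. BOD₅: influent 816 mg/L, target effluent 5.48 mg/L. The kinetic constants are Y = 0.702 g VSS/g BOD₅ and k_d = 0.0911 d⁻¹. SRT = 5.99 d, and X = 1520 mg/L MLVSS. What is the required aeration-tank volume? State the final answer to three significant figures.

From the SRT design equation V = Y Q (S₀−S) θ_c / [X (1 + k_d θ_c)] = 0.702 × 2610 × (816 − 5.48) × 5.99 / [1520 × (1 + 0.0911 × 5.99)] = 8.9×10^6 / 2349 = 3786 m³.

V ≈ 3790 m³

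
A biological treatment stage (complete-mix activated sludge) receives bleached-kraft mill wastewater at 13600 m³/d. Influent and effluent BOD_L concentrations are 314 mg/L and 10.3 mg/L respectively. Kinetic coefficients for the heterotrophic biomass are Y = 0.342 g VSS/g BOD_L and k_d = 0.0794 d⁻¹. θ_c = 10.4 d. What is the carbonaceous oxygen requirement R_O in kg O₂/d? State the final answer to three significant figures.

Correct the yield for decay: Y_obs = Y/(1 + k_d θ_c) = 0.342 / (1 + 0.0794 × 10.4) = 0.342 / 1.826 = 0.1873.
Q·(S₀ − S) = 13600 × (314 − 10.3) × 10⁻³ = 4130 kg/d removed.
Net sludge production P_X = 0.1873 × 4130 = 773.7 kg VSS/d.
R_O = Q·(S₀ − S) − 1.42·P_X = 4130 − 1.42 × 773.7 = 3032 kg O₂/d.

R_O ≈ 3030 kg O₂/d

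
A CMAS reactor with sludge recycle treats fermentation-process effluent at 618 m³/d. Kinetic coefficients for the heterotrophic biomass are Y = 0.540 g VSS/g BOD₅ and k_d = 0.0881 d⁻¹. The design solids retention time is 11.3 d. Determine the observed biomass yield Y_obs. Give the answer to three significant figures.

The observed yield is Y_obs = Y/(1 + k_d·θ_c) = 0.540 / (1 + 0.0881 × 11.3) = 0.540 / 1.996 = 0.2706 g VSS per g BOD₅ removed.

Y_obs ≈ 0.271 g VSS/g BOD₅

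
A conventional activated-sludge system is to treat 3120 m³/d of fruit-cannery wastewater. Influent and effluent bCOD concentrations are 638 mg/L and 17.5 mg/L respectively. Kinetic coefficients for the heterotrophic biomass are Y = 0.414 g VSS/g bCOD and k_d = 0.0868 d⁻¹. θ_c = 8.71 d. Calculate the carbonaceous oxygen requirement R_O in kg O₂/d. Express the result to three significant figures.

Correct the yield for decay: Y_obs = Y/(1 + k_d θ_c) = 0.414 / (1 + 0.0868 × 8.71) = 0.414 / 1.756 = 0.2358.
Substrate removed = Q·(S₀ − S) = 3120 m³/d × (638 − 17.5) g/m³ = 1.94×10^6 g/d = 1936 kg/d.
Net sludge production P_X = 0.2358 × 1936 = 456.4 kg VSS/d.
R_O = Q·ΔS − 1.42 P_X = 1936 − 648.1 = 1288 kg O₂/d.

R_O ≈ 1290 kg O₂/d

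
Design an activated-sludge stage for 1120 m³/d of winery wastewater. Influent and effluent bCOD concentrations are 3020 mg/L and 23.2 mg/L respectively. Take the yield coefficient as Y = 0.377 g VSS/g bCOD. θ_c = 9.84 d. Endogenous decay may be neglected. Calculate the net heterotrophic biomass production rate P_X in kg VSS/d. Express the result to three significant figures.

P_X ≈ 1270 kg VSS/d

Since k_d ≈ 0, Y_obs = Y = 0.377 g VSS/g bCOD.
Substrate removed = Q·(S₀ − S) = 1120 m³/d × (3020 − 23.2) g/m³ = 3.36×10^6 g/d = 3356 kg/d.
P_X = Y_obs · Q(S₀ − S) = 0.3770 × 3356 = 1265 kg VSS/d.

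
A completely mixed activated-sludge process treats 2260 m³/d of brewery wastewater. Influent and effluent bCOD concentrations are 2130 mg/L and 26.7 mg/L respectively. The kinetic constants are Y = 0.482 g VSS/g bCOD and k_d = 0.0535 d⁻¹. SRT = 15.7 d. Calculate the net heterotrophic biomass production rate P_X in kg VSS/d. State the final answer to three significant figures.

The observed yield is Y_obs = Y/(1 + k_d·θ_c) = 0.482 / (1 + 0.0535 × 15.7) = 0.482 / 1.840 = 0.2620 g VSS per g bCOD removed.
Q·(S₀ − S) = 2260 × (2130 − 26.7) × 10⁻³ = 4753 kg/d removed.
So the net sludge growth is P_X = 0.2620 × 4753 = 1245 kg VSS/d.

P_X ≈ 1250 kg VSS/d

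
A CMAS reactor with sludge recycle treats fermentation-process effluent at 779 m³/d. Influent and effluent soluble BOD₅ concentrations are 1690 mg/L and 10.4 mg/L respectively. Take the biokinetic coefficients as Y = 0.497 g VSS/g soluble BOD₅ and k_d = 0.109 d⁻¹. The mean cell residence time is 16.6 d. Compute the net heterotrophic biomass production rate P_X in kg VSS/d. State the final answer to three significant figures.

P_X ≈ 231 kg VSS/d

Correct the yield for decay: Y_obs = Y/(1 + k_d θ_c) = 0.497 / (1 + 0.109 × 16.6) = 0.497 / 2.809 = 0.1769.
Substrate removed = Q·(S₀ − S) = 779 m³/d × (1690 − 10.4) g/m³ = 1.31×10^6 g/d = 1308 kg/d.
P_X = Y_obs · Q(S₀ − S) = 0.1769 × 1308 = 231.5 kg VSS/d.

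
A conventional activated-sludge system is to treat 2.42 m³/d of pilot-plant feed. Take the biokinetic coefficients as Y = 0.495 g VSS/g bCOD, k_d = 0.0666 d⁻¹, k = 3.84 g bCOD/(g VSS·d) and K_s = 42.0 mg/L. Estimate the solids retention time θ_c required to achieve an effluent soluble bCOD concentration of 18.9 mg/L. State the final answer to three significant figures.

At the target effluent, Y k S/(K_s+S) = 0.495×3.84×18.9/60.90 = 0.5899 d⁻¹.
1/θ_c = 0.5899 − 0.0666 = 0.5233 d⁻¹, so θ_c = 1.911 d.

θ_c ≈ 1.91 d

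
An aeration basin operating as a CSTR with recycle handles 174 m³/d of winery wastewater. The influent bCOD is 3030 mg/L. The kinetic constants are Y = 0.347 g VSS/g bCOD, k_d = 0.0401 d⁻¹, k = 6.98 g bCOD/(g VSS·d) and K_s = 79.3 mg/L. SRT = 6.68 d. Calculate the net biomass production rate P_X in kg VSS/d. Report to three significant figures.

P_X ≈ 144 kg VSS/d

Effluent substrate depends only on kinetics and SRT: S = K_s(1 + k_d θ_c) / [θ_c(Yk − k_d) − 1] = 79.3 × (1 + 0.0401 × 6.68) / [6.68 × (0.347 × 6.98 − 0.0401) − 1] = 100.5 / 14.91 = 6.743 mg/L.
The observed yield is Y_obs = Y/(1 + k_d·θ_c) = 0.347 / (1 + 0.0401 × 6.68) = 0.347 / 1.268 = 0.2737 g VSS per g bCOD removed.
ΔS = 3030 − 6.74 = 3023 mg/L, so the substrate removal rate is 174 × 3023/1000 = 526.0 kg bCOD/d.
Net biomass production P_X = Y_obs × Q·(S₀ − S) = 0.2737 × 526.0 = 144.0 kg VSS/d.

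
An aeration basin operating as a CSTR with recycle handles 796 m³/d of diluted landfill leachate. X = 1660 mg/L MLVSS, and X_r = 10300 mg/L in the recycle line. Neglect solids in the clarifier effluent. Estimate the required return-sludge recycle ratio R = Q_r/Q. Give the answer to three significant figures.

R ≈ 0.192

Mass balance around the secondary clarifier (neglecting effluent solids): R = X / (X_r − X) = 1660 / (10300 − 1660) = 0.1921.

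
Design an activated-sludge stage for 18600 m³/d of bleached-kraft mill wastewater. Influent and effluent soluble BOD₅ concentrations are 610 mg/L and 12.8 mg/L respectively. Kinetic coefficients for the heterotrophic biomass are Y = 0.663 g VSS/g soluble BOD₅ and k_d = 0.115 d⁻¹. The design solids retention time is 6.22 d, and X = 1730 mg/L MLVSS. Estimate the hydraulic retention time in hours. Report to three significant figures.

τ ≈ 19.9 h

Steady-state biomass mass balance: V·X·(1 + k_d·θ_c) = Y·Q·(S₀ − S)·θ_c, so V = 0.663 × 18600 × (610 − 12.8) × 6.22 / [1730 × (1 + 0.115 × 6.22)] = 4.58×10^7 / 2967 = 15437 m³.
Hydraulic retention time τ = V/Q = 15437 / 18600 = 0.8299 d = 19.92 h.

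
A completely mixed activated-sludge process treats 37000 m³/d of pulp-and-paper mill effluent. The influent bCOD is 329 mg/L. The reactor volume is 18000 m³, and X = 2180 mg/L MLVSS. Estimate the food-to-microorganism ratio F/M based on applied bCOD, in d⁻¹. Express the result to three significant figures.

F/M = Q·S₀ / (V·X) = 37000 × 329 / (18000 × 2180) = 0.3102 g bCOD·(g VSS·d)⁻¹.

F/M ≈ 0.310 d⁻¹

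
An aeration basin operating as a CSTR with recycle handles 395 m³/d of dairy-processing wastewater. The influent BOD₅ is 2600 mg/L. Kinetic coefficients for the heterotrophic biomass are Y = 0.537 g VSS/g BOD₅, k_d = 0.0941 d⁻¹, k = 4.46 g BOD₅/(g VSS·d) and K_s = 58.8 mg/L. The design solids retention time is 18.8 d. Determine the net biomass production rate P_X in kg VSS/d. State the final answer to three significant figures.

P_X ≈ 199 kg VSS/d

From the Monod/SRT balance for a CMAS, S = K_s·(1+k_d θ_c)/[θ_c·(Y k − k_d) − 1] = 58.8 × (1 + 0.0941 × 18.8) / [18.8 × (0.537 × 4.46 − 0.0941) − 1] = 162.8 / 42.26 = 3.853 mg/L.
Correct the yield for decay: Y_obs = Y/(1 + k_d θ_c) = 0.537 / (1 + 0.0941 × 18.8) = 0.537 / 2.769 = 0.1939.
Substrate removed = Q·(S₀ − S) = 395 m³/d × (2600 − 3.85) g/m³ = 1.03×10^6 g/d = 1025 kg/d.
Biomass produced: P_X = Y_obs·Q·ΔS = 0.1939 × 1025 ≈ 198.9 kg VSS/d.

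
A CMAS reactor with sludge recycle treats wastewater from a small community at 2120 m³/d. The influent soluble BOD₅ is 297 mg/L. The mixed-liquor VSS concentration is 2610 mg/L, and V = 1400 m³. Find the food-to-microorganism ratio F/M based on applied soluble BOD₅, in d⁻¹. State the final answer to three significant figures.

F/M ≈ 0.172 d⁻¹

F/M = Q·S₀ / (V·X) = 2120 × 297 / (1400 × 2610) = 0.1723 g soluble BOD₅·(g VSS·d)⁻¹.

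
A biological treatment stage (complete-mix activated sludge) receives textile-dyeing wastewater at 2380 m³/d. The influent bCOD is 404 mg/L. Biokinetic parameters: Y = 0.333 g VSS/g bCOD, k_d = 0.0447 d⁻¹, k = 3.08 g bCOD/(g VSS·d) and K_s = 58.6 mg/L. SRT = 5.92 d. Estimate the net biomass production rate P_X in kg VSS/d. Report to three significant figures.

From the Monod/SRT balance for a CMAS, S = K_s·(1+k_d θ_c)/[θ_c·(Y k − k_d) − 1] = 58.6 × (1 + 0.0447 × 5.92) / [5.92 × (0.333 × 3.08 − 0.0447) − 1] = 74.11 / 4.807 = 15.42 mg/L.
The observed yield is Y_obs = Y/(1 + k_d·θ_c) = 0.333 / (1 + 0.0447 × 5.92) = 0.333 / 1.265 = 0.2633 g VSS per g bCOD removed.
Substrate removed = Q·(S₀ − S) = 2380 m³/d × (404 − 15.4) g/m³ = 9.25×10^5 g/d = 924.9 kg/d.
Biomass produced: P_X = Y_obs·Q·ΔS = 0.2633 × 924.9 ≈ 243.5 kg VSS/d.

P_X ≈ 244 kg VSS/d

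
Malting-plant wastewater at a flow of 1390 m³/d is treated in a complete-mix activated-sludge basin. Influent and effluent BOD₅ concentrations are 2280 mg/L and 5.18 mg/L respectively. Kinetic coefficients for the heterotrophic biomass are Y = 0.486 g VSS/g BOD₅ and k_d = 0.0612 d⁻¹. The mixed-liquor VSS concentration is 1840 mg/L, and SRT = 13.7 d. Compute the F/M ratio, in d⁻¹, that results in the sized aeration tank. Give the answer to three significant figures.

F/M ≈ 0.277 d⁻¹

Rearranging the biomass balance for a CMAS with decay, V = Y·Q·ΔS·θ_c / [X·(1+k_d θ_c)] = 0.486 × 1390 × (2280 − 5.18) × 13.7 / [1840 × (1 + 0.0612 × 13.7)] = 2.11×10^7 / 3383 = 6224 m³.
F/M = Q·S₀ / (V·X) = 1390 × 2280 / (6224 × 1840) = 0.2767 g BOD₅·(g VSS·d)⁻¹.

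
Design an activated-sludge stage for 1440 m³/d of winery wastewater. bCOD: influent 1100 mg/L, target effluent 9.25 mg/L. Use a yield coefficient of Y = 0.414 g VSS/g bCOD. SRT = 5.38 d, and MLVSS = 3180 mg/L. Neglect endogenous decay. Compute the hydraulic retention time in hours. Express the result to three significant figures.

τ ≈ 18.3 h

Biomass mass balance (decay neglected): V·X = Y·Q·(S₀ − S)·θ_c, so V = 0.414 × 1440 × (1100 − 9.25) × 5.38 / 3180 = 1100 m³.
HRT = V/Q = 1100 m³ / 1440 m³·d⁻¹ = 0.7640 d × 24 = 18.34 h.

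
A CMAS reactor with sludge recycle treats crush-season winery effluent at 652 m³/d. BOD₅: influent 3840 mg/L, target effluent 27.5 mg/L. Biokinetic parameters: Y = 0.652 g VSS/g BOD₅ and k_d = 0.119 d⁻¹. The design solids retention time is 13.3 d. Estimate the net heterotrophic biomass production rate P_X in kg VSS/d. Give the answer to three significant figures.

Observed yield with endogenous decay: Y_obs = Y / (1 + k_d·θ_c) = 0.652 / (1 + 0.119 × 13.3) = 0.652 / 2.583 = 0.2524 g VSS/g BOD₅.
ΔS = 3840 − 27.5 = 3812 mg/L, so the substrate removal rate is 652 × 3812/1000 = 2486 kg BOD₅/d.
Net biomass production P_X = Y_obs × Q·(S₀ − S) = 0.2524 × 2486 = 627.5 kg VSS/d.

P_X ≈ 628 kg VSS/d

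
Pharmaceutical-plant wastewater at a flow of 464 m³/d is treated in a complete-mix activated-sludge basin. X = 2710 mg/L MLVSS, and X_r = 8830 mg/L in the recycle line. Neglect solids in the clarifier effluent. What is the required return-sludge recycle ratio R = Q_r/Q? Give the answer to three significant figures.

R ≈ 0.443

Solids balance on the clarifier gives (1+R)X = R·X_r, so R = X/(X_r − X) = 2710 / (8830 − 2710) = 0.4428.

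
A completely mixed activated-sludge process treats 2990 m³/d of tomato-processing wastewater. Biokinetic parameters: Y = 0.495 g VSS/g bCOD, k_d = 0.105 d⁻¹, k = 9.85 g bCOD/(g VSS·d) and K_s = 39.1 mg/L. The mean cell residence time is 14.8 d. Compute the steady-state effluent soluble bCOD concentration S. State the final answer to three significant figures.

For a completely mixed reactor with recycle the Lawrence–McCarty relation gives S = K_s·(1 + k_d·θ_c) / [θ_c·(Y·k − k_d) − 1] = 39.1 × (1 + 0.105 × 14.8) / [14.8 × (0.495 × 9.85 − 0.105) − 1] = 99.86 / 69.61 = 1.435 mg/L.

S ≈ 1.43 mg/L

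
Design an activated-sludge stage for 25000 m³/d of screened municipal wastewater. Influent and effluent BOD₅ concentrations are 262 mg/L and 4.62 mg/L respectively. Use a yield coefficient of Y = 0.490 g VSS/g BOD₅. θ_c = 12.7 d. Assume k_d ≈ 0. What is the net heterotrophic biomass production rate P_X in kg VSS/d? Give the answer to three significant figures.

With endogenous decay neglected, the observed yield equals the true yield: Y_obs = Y = 0.490 g VSS/g BOD₅.
ΔS = 262 − 4.62 = 257.4 mg/L, so the substrate removal rate is 25000 × 257.4/1000 = 6434 kg BOD₅/d.
P_X = Y_obs · Q(S₀ − S) = 0.4900 × 6434 = 3153 kg VSS/d.

P_X ≈ 3150 kg VSS/d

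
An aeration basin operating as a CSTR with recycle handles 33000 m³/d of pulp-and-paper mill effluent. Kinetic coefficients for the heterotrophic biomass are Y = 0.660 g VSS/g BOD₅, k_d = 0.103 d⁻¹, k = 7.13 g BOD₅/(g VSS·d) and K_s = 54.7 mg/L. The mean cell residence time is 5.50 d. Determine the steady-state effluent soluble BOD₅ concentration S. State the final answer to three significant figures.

S ≈ 3.52 mg/L

From the Monod/SRT balance for a CMAS, S = K_s·(1+k_d θ_c)/[θ_c·(Y k − k_d) − 1] = 54.7 × (1 + 0.103 × 5.50) / [5.50 × (0.660 × 7.13 − 0.103) − 1] = 85.69 / 24.32 = 3.524 mg/L.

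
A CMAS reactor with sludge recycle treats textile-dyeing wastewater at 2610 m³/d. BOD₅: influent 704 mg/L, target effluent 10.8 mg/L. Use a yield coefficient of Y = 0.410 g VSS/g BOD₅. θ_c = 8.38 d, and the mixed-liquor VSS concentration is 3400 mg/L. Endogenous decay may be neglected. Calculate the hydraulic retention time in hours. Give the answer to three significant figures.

τ ≈ 16.8 h

V·X = Y·Q·ΔS·θ_c gives V = 0.410 × 2610 × (704 − 10.8) × 8.38 / 3400 = 1828 m³.
HRT = V/Q = 1828 m³ / 2610 m³·d⁻¹ = 0.7005 d × 24 = 16.81 h.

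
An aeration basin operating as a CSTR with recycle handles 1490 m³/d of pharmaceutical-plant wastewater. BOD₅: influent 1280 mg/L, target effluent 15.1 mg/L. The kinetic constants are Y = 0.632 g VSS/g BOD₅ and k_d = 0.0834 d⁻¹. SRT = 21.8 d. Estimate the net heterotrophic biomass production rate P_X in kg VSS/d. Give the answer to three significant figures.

Correct the yield for decay: Y_obs = Y/(1 + k_d θ_c) = 0.632 / (1 + 0.0834 × 21.8) = 0.632 / 2.818 = 0.2243.
ΔS = 1280 − 15.1 = 1265 mg/L, so the substrate removal rate is 1490 × 1265/1000 = 1885 kg BOD₅/d.
P_X = Y_obs · Q(S₀ − S) = 0.2243 × 1885 = 422.7 kg VSS/d.

P_X ≈ 423 kg VSS/d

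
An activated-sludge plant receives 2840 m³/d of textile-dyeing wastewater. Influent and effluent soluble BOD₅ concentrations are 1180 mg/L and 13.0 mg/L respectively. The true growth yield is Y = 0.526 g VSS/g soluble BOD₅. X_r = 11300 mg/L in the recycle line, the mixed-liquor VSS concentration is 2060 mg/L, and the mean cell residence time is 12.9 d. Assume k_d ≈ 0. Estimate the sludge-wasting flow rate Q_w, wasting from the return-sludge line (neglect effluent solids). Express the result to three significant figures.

V·X = Y·Q·ΔS·θ_c gives V = 0.526 × 2840 × (1180 − 13.0) × 12.9 / 2060 = 10917 m³.
θ_c = V·X/(Q_w·X_r) when wasting from the recycle, so Q_w = V·X/(θ_c·X_r) = 10917 × 2060 / (12.9 × 11300) = 154.3 m³/d.

Q_w ≈ 154 m³/d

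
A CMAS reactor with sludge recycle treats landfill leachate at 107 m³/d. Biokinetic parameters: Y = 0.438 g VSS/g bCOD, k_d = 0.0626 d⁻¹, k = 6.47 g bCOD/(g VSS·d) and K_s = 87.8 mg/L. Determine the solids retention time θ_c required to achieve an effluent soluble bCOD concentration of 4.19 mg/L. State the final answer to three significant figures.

At the target effluent, Y k S/(K_s+S) = 0.438×6.47×4.19/91.99 = 0.1291 d⁻¹.
Then 1/θ_c = μ − k_d = 0.1291 − 0.0626 = 0.06648 d⁻¹, giving θ_c = 15.04 d.

θ_c ≈ 15.0 d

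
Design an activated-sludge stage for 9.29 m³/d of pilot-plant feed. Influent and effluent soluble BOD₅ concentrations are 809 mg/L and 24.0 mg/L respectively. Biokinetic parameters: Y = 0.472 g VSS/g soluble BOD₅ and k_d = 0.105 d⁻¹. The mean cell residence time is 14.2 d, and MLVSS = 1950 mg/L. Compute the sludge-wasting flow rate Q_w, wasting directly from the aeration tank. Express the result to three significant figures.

Q_w ≈ 0.709 m³/d

Steady-state biomass mass balance: V·X·(1 + k_d·θ_c) = Y·Q·(S₀ − S)·θ_c, so V = 0.472 × 9.29 × (809 − 24.0) × 14.2 / [1950 × (1 + 0.105 × 14.2)] = 4.89×10^4 / 4857 = 10.06 m³.
With mixed-liquor wasting, θ_c = V/Q_w, so Q_w = V/θ_c = 10.06/14.2 = 0.7086 m³/d.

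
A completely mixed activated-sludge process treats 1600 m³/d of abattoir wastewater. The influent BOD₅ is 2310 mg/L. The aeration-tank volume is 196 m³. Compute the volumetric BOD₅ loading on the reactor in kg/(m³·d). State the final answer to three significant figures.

L_v ≈ 18.9 kg BOD₅/(m³·d)

L_v = Q S₀ / V = 1600 × 2310 × 10⁻³ / 196.0 = 18.86 kg/(m³·d).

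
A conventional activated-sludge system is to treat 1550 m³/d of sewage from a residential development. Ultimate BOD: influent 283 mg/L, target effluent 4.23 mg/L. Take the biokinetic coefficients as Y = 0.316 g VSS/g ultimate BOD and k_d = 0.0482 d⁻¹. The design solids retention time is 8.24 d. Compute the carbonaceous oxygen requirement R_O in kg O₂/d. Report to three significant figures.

Correct the yield for decay: Y_obs = Y/(1 + k_d θ_c) = 0.316 / (1 + 0.0482 × 8.24) = 0.316 / 1.397 = 0.2262.
Q·(S₀ − S) = 1550 × (283 − 4.23) × 10⁻³ = 432.1 kg/d removed.
Net sludge production P_X = 0.2262 × 432.1 = 97.73 kg VSS/d.
Carbonaceous O₂ demand = substrate oxidised − cell-mass equivalent = 432.1 − 1.42 × 97.73 = 293.3 kg O₂/d.

R_O ≈ 293 kg O₂/d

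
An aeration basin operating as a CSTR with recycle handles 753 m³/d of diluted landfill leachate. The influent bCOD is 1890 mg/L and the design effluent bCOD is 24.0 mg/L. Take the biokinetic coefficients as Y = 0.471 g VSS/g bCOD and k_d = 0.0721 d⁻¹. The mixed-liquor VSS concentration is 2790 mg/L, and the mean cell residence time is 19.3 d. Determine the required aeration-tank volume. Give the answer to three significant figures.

V ≈ 1910 m³

Steady-state biomass mass balance: V·X·(1 + k_d·θ_c) = Y·Q·(S₀ − S)·θ_c, so V = 0.471 × 753 × (1890 − 24.0) × 19.3 / [2790 × (1 + 0.0721 × 19.3)] = 1.28×10^7 / 6672 = 1914 m³.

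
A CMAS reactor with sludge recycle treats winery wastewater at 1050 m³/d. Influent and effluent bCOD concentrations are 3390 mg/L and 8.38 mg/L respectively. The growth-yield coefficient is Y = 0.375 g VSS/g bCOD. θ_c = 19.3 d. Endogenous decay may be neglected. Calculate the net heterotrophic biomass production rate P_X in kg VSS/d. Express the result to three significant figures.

P_X ≈ 1330 kg VSS/d

Since k_d ≈ 0, Y_obs = Y = 0.375 g VSS/g bCOD.
Substrate removed = Q·(S₀ − S) = 1050 m³/d × (3390 − 8.38) g/m³ = 3.55×10^6 g/d = 3551 kg/d.
Biomass produced: P_X = Y_obs·Q·ΔS = 0.3750 × 3551 ≈ 1332 kg VSS/d.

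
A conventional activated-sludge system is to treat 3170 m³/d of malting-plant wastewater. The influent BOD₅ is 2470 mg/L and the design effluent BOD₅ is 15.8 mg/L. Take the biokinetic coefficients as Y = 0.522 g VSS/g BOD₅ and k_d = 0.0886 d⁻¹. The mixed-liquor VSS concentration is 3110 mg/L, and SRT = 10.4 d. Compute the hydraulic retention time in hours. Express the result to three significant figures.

τ ≈ 53.5 h

Steady-state biomass mass balance: V·X·(1 + k_d·θ_c) = Y·Q·(S₀ − S)·θ_c, so V = 0.522 × 3170 × (2470 − 15.8) × 10.4 / [3110 × (1 + 0.0886 × 10.4)] = 4.22×10^7 / 5976 = 7068 m³.
Hydraulic retention time τ = V/Q = 7068 / 3170 = 2.230 d = 53.51 h.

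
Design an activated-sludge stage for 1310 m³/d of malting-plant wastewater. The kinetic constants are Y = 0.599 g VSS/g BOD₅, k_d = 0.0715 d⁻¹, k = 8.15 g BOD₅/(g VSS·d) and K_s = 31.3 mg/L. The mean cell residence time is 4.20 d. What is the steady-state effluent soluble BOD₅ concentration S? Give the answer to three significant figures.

S ≈ 2.12 mg/L

For a completely mixed reactor with recycle the Lawrence–McCarty relation gives S = K_s·(1 + k_d·θ_c) / [θ_c·(Y·k − k_d) − 1] = 31.3 × (1 + 0.0715 × 4.20) / [4.20 × (0.599 × 8.15 − 0.0715) − 1] = 40.70 / 19.20 = 2.119 mg/L.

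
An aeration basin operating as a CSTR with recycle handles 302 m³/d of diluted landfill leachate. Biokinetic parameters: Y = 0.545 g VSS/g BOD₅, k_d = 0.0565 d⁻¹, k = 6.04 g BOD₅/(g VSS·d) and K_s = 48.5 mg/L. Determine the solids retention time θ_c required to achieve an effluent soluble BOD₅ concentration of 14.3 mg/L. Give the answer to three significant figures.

Specific growth rate at S = 14.3 mg/L: μ = YkS/(K_s+S) = 0.545·6.04·14.3/(48.5+14.3) = 0.7496 d⁻¹.
Then 1/θ_c = μ − k_d = 0.7496 − 0.0565 = 0.6931 d⁻¹, giving θ_c = 1.443 d.

θ_c ≈ 1.44 d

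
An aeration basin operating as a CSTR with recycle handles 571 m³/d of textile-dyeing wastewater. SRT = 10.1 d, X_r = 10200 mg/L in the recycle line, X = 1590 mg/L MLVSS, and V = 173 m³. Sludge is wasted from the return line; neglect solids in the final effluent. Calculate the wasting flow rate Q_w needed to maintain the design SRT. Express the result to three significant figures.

Q_w ≈ 2.67 m³/d

θ_c = V·X/(Q_w·X_r) when wasting from the recycle, so Q_w = V·X/(θ_c·X_r) = 173.0 × 1590 / (10.1 × 10200) = 2.670 m³/d.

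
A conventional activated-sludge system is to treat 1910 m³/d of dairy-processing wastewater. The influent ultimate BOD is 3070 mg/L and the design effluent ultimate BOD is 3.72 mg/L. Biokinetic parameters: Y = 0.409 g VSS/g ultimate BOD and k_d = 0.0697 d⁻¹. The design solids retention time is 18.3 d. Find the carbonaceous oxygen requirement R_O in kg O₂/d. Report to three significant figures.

R_O ≈ 4360 kg O₂/d

The observed yield is Y_obs = Y/(1 + k_d·θ_c) = 0.409 / (1 + 0.0697 × 18.3) = 0.409 / 2.276 = 0.1797 g VSS per g ultimate BOD removed.
ΔS = 3070 − 3.72 = 3066 mg/L, so the substrate removal rate is 1910 × 3066/1000 = 5857 kg ultimate BOD/d.
Net sludge production P_X = 0.1797 × 5857 = 1053 kg VSS/d.
Carbonaceous O₂ demand = substrate oxidised − cell-mass equivalent = 5857 − 1.42 × 1053 = 4362 kg O₂/d.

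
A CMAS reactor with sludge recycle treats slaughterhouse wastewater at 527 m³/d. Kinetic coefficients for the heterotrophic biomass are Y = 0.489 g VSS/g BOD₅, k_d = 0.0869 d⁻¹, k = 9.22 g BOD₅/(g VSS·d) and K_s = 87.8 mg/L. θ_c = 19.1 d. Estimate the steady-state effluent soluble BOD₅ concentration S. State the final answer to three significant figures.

S ≈ 2.80 mg/L

Effluent substrate depends only on kinetics and SRT: S = K_s(1 + k_d θ_c) / [θ_c(Yk − k_d) − 1] = 87.8 × (1 + 0.0869 × 19.1) / [19.1 × (0.489 × 9.22 − 0.0869) − 1] = 233.5 / 83.45 = 2.798 mg/L.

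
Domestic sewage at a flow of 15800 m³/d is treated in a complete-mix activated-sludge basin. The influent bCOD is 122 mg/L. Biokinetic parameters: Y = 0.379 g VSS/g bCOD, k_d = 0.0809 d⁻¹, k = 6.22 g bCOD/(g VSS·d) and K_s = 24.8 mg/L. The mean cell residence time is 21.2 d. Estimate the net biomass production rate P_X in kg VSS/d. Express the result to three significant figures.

From the Monod/SRT balance for a CMAS, S = K_s·(1+k_d θ_c)/[θ_c·(Y k − k_d) − 1] = 24.8 × (1 + 0.0809 × 21.2) / [21.2 × (0.379 × 6.22 − 0.0809) − 1] = 67.33 / 47.26 = 1.425 mg/L.
Y_obs = Y / (1 + k_d θ_c) = 0.379 / (1 + 0.0809 × 21.2) = 0.379 / 2.715 = 0.1396.
Substrate removed = Q·(S₀ − S) = 15800 m³/d × (122 − 1.42) g/m³ = 1.91×10^6 g/d = 1905 kg/d.
So the net sludge growth is P_X = 0.1396 × 1905 = 265.9 kg VSS/d.

P_X ≈ 266 kg VSS/d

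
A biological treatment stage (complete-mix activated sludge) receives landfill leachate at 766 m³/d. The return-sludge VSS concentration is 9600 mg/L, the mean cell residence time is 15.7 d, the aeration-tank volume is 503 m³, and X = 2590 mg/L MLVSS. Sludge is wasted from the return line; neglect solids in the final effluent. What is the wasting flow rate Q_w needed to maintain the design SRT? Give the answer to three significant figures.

Q_w ≈ 8.64 m³/d

Q_w = (V·X)/(θ_c X_r) = 503.0 × 2590 / (15.7 × 9600) = 8.644 m³/d.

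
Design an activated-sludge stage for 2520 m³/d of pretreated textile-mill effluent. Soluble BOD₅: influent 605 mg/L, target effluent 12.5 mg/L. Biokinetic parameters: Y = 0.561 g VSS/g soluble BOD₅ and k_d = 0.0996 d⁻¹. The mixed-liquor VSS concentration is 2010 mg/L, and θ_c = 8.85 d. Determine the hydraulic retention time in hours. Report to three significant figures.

τ ≈ 18.7 h

Rearranging the biomass balance for a CMAS with decay, V = Y·Q·ΔS·θ_c / [X·(1+k_d θ_c)] = 0.561 × 2520 × (605 − 12.5) × 8.85 / [2010 × (1 + 0.0996 × 8.85)] = 7.41×10^6 / 3782 = 1960 m³.
Hydraulic retention time τ = V/Q = 1960 / 2520 = 0.7779 d = 18.67 h.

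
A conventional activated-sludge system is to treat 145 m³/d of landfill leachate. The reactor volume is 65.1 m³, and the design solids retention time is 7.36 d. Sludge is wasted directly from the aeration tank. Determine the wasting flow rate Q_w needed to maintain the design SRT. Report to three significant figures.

Q_w ≈ 8.85 m³/d

With mixed-liquor wasting, θ_c = V/Q_w, so Q_w = V/θ_c = 65.10/7.36 = 8.845 m³/d.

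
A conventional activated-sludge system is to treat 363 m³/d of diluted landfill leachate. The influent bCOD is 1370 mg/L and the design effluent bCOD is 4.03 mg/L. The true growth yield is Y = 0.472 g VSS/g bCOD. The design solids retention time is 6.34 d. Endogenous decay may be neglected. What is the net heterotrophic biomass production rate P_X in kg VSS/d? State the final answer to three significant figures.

With endogenous decay neglected, the observed yield equals the true yield: Y_obs = Y = 0.472 g VSS/g bCOD.
Q·(S₀ − S) = 363 × (1370 − 4.03) × 10⁻³ = 495.8 kg/d removed.
Net biomass production P_X = Y_obs × Q·(S₀ − S) = 0.4720 × 495.8 = 234.0 kg VSS/d.

P_X ≈ 234 kg VSS/d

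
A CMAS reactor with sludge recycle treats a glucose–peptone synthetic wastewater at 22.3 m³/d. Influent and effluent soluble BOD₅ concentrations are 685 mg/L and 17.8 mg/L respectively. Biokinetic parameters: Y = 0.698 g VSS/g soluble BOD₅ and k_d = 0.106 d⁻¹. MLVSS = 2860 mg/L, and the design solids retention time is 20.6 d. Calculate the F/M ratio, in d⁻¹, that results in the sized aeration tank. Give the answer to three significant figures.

F/M ≈ 0.227 d⁻¹

From the SRT design equation V = Y Q (S₀−S) θ_c / [X (1 + k_d θ_c)] = 0.698 × 22.3 × (685 − 17.8) × 20.6 / [2860 × (1 + 0.106 × 20.6)] = 2.14×10^5 / 9105 = 23.50 m³.
F/M = Q·S₀ / (V·X) = 22.3 × 685 / (23.50 × 2860) = 0.2273 g soluble BOD₅·(g VSS·d)⁻¹.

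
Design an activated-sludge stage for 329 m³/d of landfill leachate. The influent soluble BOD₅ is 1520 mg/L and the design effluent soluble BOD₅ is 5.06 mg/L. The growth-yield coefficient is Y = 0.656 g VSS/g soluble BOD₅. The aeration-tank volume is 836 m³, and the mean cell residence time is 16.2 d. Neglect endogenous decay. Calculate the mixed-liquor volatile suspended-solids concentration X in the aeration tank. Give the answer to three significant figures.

Without decay, X = Y Q (S₀−S) θ_c / V = 0.656 × 329 × (1520 − 5.06) × 16.2 / 836 = 6336 mg/L.

X ≈ 6340 mg/L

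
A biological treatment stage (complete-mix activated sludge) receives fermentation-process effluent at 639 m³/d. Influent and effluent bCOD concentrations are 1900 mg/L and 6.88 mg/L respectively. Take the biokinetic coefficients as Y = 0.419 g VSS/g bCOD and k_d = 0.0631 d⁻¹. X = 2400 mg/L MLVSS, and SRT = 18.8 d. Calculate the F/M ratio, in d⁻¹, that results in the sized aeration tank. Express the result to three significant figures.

From the SRT design equation V = Y Q (S₀−S) θ_c / [X (1 + k_d θ_c)] = 0.419 × 639 × (1900 − 6.88) × 18.8 / [2400 × (1 + 0.0631 × 18.8)] = 9.53×10^6 / 5247 = 1816 m³.
F/M = Q·S₀ / (V·X) = 639 × 1900 / (1816 × 2400) = 0.2786 g bCOD·(g VSS·d)⁻¹.

F/M ≈ 0.279 d⁻¹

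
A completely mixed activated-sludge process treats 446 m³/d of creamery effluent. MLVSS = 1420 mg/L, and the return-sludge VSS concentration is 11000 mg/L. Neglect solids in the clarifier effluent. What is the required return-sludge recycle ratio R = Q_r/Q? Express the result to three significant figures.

R = Q_r/Q = X/(X_r − X) = 1420 / (11000 − 1420) = 0.1482.

R ≈ 0.148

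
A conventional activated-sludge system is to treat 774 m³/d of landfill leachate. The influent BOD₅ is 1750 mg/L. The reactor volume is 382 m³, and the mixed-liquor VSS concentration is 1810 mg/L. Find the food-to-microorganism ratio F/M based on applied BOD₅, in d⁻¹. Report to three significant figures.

F/M = applied load / biomass = Q·S₀/(V·X) = 774 × 1750 / (382.0 × 1810) = 1.959 d⁻¹.

F/M ≈ 1.96 d⁻¹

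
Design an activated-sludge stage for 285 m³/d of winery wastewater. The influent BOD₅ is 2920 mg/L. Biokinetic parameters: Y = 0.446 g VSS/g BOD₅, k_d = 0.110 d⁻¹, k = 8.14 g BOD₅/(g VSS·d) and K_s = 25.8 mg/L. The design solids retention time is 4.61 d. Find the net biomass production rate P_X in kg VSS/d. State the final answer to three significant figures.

From the Monod/SRT balance for a CMAS, S = K_s·(1+k_d θ_c)/[θ_c·(Y k − k_d) − 1] = 25.8 × (1 + 0.110 × 4.61) / [4.61 × (0.446 × 8.14 − 0.110) − 1] = 38.88 / 15.23 = 2.553 mg/L.
Correct the yield for decay: Y_obs = Y/(1 + k_d θ_c) = 0.446 / (1 + 0.110 × 4.61) = 0.446 / 1.507 = 0.2959.
ΔS = 2920 − 2.55 = 2917 mg/L, so the substrate removal rate is 285 × 2917/1000 = 831.5 kg BOD₅/d.
P_X = Y_obs · Q(S₀ − S) = 0.2959 × 831.5 = 246.1 kg VSS/d.

P_X ≈ 246 kg VSS/d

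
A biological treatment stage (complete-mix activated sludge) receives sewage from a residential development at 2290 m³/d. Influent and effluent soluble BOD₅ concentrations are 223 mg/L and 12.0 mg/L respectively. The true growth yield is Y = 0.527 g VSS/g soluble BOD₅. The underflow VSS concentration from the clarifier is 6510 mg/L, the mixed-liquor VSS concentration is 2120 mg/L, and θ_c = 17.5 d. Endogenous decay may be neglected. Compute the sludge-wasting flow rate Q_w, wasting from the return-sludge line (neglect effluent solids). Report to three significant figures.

Biomass mass balance (decay neglected): V·X = Y·Q·(S₀ − S)·θ_c, so V = 0.527 × 2290 × (223 − 12.0) × 17.5 / 2120 = 2102 m³.
Wasting from the return line (neglecting effluent solids): Q_w = V·X / (θ_c·X_r) = 2102 × 2120 / (17.5 × 6510) = 39.12 m³/d.

Q_w ≈ 39.1 m³/d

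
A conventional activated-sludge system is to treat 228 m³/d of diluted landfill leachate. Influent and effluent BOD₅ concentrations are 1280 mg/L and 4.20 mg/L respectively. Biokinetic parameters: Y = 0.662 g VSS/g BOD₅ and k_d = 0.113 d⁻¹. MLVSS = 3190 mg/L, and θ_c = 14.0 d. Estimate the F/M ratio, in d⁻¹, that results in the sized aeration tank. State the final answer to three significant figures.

F/M ≈ 0.280 d⁻¹

From the SRT design equation V = Y Q (S₀−S) θ_c / [X (1 + k_d θ_c)] = 0.662 × 228 × (1280 − 4.20) × 14.0 / [3190 × (1 + 0.113 × 14.0)] = 2.7×10^6 / 8237 = 327.3 m³.
F/M = applied load / biomass = Q·S₀/(V·X) = 228 × 1280 / (327.3 × 3190) = 0.2795 d⁻¹.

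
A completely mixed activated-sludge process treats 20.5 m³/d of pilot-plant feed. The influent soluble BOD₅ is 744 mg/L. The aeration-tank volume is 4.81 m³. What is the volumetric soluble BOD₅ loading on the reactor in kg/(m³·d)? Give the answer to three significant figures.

L_v = Q S₀ / V = 20.5 × 744 × 10⁻³ / 4.810 = 3.171 kg/(m³·d).

L_v ≈ 3.17 kg soluble BOD₅/(m³·d)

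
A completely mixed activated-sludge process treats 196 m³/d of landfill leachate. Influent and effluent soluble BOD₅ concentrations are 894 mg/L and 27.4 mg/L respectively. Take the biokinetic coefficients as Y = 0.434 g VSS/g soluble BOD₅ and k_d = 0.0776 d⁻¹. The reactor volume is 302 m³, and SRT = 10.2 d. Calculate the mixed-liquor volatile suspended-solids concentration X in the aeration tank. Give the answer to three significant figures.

X = Y·Q·ΔS·θ_c / [V·(1 + k_d θ_c)] = 0.434 × 196 × (894 − 27.4) × 10.2 / [302 × (1 + 0.0776 × 10.2)] = 1390 mg/L.

X ≈ 1390 mg/L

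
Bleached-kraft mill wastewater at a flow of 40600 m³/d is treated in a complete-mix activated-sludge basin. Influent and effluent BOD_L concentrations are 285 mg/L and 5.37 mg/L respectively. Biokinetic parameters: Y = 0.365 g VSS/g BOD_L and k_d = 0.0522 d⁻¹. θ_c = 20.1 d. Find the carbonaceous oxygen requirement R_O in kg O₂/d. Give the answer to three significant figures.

The observed yield is Y_obs = Y/(1 + k_d·θ_c) = 0.365 / (1 + 0.0522 × 20.1) = 0.365 / 2.049 = 0.1781 g VSS per g BOD_L removed.
Q·(S₀ − S) = 40600 × (285 − 5.37) × 10⁻³ = 11353 kg/d removed.
P_X = Y_obs·Q·(S₀ − S) = 0.1781 × 11353 = 2022 kg VSS/d.
R_O = Q·(S₀ − S) − 1.42·P_X = 11353 − 1.42 × 2022 = 8482 kg O₂/d.

R_O ≈ 8480 kg O₂/d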